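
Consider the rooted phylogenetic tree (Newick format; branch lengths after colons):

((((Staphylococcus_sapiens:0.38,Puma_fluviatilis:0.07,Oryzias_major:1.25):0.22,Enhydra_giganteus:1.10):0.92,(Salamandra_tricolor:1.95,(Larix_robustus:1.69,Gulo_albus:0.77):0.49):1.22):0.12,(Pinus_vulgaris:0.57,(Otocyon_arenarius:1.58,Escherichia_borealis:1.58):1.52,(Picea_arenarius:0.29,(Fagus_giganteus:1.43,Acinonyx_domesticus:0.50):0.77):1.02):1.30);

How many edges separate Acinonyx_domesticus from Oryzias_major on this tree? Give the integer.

The MRCA of Acinonyx_domesticus and Oryzias_major is the root of the tree.
From Acinonyx_domesticus up to that node: 4 branches. From Oryzias_major up to the same node: 4 branches. Total: 4 + 4 = 8.

8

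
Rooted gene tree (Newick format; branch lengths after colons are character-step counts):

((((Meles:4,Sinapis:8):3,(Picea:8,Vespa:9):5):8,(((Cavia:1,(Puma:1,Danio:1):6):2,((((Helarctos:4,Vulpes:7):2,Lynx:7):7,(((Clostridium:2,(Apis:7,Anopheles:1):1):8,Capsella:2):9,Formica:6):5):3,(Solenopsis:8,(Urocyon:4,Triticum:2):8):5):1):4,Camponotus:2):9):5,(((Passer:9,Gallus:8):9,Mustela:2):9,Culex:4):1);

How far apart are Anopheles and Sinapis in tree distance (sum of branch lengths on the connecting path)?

60

The path runs Anopheles → … → MRCA → … → Sinapis; the MRCA is the node subtending (((Meles,Sinapis),(Picea,Vespa)),(((Cavia,(Puma,Danio)),((((Helarctos,Vulpes),Lynx),(((Clostridium,(Apis,Anopheles)),Capsella),Formica)),(Solenopsis,(Urocyon,Triticum)))),Camponotus)).
Branch lengths along that path: 1 + 1 + 8 + 9 + 5 + 3 + 1 + 4 + 9 + 8 + 3 + 8 = 60.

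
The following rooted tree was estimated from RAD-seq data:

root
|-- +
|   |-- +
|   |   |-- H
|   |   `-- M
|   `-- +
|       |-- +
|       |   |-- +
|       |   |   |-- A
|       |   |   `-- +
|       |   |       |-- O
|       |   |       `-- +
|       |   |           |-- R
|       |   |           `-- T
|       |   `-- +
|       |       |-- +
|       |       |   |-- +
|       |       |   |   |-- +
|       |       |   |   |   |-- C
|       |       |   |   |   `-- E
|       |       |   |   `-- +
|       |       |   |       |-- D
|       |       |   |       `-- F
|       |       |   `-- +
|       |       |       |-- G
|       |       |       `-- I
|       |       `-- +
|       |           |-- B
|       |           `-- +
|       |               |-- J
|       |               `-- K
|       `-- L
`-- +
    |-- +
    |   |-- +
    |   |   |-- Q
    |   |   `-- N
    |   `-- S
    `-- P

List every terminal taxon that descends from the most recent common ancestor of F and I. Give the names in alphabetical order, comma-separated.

C, D, E, F, G, I

Tracing F: it sits inside (D,F).
Tracing I: it sits inside (G,I).
The smallest clade enclosing both is (((C,E),(D,F)),(G,I)); the answer is its 6 terminal taxa in alphabetical order.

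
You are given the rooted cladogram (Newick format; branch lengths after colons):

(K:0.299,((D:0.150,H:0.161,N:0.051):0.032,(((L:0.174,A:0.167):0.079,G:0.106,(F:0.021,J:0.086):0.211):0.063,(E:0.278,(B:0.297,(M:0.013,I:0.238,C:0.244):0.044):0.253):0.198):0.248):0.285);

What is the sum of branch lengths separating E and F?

0.771

The path runs E → … → MRCA → … → F; the MRCA is the node subtending (((L,A),G,(F,J)),(E,(B,(M,I,C)))).
Branch lengths along that path: 0.278 + 0.198 + 0.063 + 0.211 + 0.021 = 0.771.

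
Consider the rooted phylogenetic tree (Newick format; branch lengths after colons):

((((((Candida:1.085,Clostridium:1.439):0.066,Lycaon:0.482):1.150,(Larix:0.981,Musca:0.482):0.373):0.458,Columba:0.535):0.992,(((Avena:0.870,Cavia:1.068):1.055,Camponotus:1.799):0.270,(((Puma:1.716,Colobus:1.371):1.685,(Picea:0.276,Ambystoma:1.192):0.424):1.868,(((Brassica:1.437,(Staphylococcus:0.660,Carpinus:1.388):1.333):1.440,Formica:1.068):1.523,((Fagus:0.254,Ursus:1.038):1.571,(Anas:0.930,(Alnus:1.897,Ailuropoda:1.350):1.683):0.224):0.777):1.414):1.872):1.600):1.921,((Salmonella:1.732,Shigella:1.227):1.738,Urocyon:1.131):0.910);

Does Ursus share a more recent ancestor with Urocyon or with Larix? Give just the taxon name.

Larix

The MRCA of Ursus and Larix subtends (((((Candida,Clostridium),Lycaon),(Larix,Musca)),Columba),(((Avena,Cavia),Camponotus),(((Puma,Colobus),(Picea,Ambystoma)),(((Brassica,(Staphylococcus,Carpinus)),Formica),((Fagus,Ursus),(Anas,(Alnus,Ailuropoda))))))) (22 taxa).
The MRCA of Ursus and Urocyon is the root, subtending the entire tree (25 taxa).
The first is nested inside the second, so Ursus shares a more recent common ancestor with Larix.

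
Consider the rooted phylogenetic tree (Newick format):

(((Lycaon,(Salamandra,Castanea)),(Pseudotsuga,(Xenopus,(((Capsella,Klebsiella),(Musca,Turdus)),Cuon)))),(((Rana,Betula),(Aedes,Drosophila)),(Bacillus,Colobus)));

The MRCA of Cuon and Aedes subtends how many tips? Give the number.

The MRCA of Cuon and Aedes is the root, so the clade is the entire tree.
That clade contains 16 terminal taxa: Aedes, Bacillus, Betula, Capsella, Castanea, Colobus, Cuon, Drosophila, Klebsiella, Lycaon, Musca, Pseudotsuga, Rana, Salamandra, Turdus, Xenopus.

16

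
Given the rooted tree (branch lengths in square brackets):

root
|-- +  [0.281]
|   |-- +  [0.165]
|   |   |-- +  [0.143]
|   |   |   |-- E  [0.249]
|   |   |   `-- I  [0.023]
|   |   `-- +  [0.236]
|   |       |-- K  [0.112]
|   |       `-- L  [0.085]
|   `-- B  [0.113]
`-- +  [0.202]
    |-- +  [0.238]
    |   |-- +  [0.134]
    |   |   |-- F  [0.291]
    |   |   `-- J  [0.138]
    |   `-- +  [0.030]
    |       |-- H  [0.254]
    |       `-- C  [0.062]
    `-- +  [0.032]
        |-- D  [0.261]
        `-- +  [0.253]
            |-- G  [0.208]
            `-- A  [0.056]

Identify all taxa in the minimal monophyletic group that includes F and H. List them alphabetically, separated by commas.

C, F, H, J

Tracing F: it sits inside (F,J).
Tracing H: it sits inside (H,C).
The smallest clade enclosing both is ((F,J),(H,C)); the answer is its 4 terminal taxa in alphabetical order.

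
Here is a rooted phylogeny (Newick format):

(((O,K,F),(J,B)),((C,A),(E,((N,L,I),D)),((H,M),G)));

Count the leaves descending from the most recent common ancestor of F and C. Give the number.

15

The MRCA of F and C is the root, so the clade is the entire tree.
That clade contains 15 terminal taxa: A, B, C, D, E, F, G, H, I, J, K, L, M, N, O.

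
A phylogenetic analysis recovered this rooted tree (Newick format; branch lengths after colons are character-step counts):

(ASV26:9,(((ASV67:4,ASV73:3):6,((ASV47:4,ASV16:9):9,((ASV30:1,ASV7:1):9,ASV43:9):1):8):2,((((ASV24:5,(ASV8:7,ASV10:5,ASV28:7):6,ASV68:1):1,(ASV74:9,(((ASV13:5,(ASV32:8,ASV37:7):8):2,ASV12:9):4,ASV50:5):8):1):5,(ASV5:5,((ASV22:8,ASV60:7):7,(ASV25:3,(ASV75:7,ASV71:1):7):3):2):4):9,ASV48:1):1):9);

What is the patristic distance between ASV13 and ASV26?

The path runs ASV13 → … → MRCA → … → ASV26; the MRCA is the root of the tree.
Branch lengths along that path: 5 + 2 + 4 + 8 + 1 + 5 + 9 + 1 + 9 + 9 = 53.

53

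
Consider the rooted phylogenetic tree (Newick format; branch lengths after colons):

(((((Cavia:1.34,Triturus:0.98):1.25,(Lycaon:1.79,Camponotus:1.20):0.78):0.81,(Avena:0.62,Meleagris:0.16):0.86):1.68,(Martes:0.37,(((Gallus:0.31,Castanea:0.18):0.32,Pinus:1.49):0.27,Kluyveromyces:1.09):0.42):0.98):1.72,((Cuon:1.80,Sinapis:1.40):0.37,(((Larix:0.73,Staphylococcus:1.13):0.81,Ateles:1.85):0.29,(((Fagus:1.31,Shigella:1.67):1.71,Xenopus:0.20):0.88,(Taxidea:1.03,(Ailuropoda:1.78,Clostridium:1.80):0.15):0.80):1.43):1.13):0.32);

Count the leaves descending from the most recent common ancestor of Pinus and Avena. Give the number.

The MRCA of Pinus and Avena is the node subtending ((((Cavia,Triturus),(Lycaon,Camponotus)),(Avena,Meleagris)),(Martes,(((Gallus,Castanea),Pinus),Kluyveromyces))).
That clade contains 11 terminal taxa: Avena, Camponotus, Castanea, Cavia, Gallus, Kluyveromyces, Lycaon, Martes, Meleagris, Pinus, Triturus.

11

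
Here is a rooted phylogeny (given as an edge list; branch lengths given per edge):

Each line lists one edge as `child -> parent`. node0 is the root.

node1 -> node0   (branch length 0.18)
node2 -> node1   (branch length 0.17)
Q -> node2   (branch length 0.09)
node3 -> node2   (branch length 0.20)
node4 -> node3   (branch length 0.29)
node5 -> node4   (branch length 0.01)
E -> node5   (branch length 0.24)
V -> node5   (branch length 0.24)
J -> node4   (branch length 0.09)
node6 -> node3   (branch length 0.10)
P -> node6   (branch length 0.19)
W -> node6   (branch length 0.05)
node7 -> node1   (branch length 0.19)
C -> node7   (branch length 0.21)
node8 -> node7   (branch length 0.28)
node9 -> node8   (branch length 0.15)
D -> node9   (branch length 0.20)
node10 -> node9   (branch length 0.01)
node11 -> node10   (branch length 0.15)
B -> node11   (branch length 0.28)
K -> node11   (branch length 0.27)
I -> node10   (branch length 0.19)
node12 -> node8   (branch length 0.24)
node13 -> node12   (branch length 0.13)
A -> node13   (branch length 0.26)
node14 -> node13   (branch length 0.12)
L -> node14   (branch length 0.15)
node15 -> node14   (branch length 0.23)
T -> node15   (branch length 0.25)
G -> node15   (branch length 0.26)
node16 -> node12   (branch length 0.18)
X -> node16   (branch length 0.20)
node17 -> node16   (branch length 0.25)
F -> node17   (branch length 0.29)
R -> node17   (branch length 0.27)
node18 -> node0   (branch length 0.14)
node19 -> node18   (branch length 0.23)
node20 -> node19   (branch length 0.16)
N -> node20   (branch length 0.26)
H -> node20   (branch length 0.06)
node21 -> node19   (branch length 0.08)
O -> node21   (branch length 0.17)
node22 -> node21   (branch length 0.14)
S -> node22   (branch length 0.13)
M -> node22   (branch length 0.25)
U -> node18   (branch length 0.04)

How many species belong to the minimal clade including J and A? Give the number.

18

The MRCA of J and A is the node subtending ((Q,(((E,V),J),(P,W))),(C,((D,((B,K),I)),((A,(L,(T,G))),(X,(F,R)))))).
That clade contains 18 terminal taxa: A, B, C, D, E, F, G, I, J, K, L, P, Q, R, T, V, W, X.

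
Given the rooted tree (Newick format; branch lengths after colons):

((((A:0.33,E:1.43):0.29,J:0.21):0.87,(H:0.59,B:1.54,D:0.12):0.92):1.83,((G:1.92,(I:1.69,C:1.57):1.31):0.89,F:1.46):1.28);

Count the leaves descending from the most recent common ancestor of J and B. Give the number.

6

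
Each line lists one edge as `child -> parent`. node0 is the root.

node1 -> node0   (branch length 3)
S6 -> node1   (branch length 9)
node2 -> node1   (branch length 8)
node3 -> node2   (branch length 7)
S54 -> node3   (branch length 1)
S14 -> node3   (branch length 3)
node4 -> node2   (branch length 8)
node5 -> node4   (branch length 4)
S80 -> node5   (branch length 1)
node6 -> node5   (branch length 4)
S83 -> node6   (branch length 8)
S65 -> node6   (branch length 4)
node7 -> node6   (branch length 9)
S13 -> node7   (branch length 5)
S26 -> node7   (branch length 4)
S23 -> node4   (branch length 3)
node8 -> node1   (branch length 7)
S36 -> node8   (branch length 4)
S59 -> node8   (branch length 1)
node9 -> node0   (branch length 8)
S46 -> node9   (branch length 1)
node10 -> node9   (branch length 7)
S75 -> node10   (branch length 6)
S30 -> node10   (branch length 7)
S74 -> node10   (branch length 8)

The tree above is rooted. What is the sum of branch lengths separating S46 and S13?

The path runs S46 → … → MRCA → … → S13; the MRCA is the root of the tree.
Branch lengths along that path: 1 + 8 + 3 + 8 + 8 + 4 + 4 + 9 + 5 = 50.

50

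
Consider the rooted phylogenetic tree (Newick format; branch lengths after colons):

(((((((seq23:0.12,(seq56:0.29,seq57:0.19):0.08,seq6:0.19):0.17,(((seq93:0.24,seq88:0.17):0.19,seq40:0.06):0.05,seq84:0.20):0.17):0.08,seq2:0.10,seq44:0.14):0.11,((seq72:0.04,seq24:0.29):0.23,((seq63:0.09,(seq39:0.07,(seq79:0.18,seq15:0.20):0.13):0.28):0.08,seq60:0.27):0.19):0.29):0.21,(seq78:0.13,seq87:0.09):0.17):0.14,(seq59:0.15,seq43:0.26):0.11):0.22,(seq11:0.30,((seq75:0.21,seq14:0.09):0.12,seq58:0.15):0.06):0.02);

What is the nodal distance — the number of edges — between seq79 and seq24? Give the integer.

7

The MRCA of seq79 and seq24 is the node subtending ((seq72,seq24),((seq63,(seq39,(seq79,seq15))),seq60)).
From seq79 up to that node: 5 branches. From seq24 up to the same node: 2 branches. Total: 5 + 2 = 7.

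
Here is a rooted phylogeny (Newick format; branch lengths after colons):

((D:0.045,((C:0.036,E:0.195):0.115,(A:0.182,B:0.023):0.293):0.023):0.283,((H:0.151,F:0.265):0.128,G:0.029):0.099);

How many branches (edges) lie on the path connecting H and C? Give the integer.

The MRCA of H and C is the root of the tree.
From H up to that node: 3 branches. From C up to the same node: 4 branches. Total: 3 + 4 = 7.

7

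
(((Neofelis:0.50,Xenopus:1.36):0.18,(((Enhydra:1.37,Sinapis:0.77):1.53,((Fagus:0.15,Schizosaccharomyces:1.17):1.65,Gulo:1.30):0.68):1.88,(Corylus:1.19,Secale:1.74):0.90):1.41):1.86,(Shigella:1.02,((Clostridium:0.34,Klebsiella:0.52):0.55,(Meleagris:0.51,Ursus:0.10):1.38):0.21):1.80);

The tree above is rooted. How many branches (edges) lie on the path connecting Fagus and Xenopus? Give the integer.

The MRCA of Fagus and Xenopus is the node subtending ((Neofelis,Xenopus),(((Enhydra,Sinapis),((Fagus,Schizosaccharomyces),Gulo)),(Corylus,Secale))).
From Fagus up to that node: 5 branches. From Xenopus up to the same node: 2 branches. Total: 5 + 2 = 7.

7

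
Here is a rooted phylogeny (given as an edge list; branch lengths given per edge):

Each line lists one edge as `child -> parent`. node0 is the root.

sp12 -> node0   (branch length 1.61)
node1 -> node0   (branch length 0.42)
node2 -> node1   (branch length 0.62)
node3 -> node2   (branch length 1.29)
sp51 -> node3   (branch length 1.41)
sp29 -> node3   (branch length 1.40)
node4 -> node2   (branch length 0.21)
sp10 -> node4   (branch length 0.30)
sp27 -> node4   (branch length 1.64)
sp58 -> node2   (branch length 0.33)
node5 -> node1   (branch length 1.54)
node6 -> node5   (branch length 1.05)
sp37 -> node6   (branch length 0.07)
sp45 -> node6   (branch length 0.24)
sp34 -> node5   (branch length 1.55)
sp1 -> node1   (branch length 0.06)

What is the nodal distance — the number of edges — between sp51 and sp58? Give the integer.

3

The MRCA of sp51 and sp58 is the node subtending ((sp51,sp29),(sp10,sp27),sp58).
From sp51 up to that node: 2 branches. From sp58 up to the same node: 1 branch. Total: 2 + 1 = 3.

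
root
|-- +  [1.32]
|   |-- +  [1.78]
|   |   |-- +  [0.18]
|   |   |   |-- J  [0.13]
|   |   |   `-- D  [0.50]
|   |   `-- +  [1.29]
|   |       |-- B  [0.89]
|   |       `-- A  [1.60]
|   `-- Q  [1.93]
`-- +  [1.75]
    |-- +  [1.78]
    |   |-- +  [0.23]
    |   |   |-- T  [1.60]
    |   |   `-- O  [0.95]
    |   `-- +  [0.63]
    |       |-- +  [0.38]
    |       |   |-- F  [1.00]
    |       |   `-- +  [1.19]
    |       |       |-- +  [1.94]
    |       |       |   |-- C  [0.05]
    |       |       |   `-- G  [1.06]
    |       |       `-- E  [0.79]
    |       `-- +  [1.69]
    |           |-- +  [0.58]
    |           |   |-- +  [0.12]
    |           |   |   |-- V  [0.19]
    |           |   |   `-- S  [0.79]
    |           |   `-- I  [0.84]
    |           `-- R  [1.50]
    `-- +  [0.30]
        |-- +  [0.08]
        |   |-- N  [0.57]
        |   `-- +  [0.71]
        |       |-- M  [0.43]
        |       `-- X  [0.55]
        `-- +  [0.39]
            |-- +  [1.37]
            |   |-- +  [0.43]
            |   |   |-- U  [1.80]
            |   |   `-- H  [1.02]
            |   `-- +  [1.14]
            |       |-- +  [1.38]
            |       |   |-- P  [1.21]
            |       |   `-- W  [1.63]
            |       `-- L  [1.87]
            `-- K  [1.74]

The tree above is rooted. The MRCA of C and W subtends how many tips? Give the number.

The MRCA of C and W is the node subtending (((T,O),((F,((C,G),E)),(((V,S),I),R))),((N,(M,X)),(((U,H),((P,W),L)),K))).
That clade contains 19 terminal taxa: C, E, F, G, H, I, K, L, M, N, O, P, R, S, T, U, V, W, X.

19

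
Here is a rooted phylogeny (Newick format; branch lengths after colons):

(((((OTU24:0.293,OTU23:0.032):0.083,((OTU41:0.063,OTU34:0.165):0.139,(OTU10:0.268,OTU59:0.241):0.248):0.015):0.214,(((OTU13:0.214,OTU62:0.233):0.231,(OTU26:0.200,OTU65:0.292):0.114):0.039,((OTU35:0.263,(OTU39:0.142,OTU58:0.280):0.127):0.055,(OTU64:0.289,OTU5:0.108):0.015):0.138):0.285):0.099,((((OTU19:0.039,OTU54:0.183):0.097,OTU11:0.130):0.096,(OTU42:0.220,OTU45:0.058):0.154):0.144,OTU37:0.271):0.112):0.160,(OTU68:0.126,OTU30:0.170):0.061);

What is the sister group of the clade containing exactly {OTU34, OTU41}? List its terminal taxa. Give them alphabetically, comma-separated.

The clade containing exactly {OTU34, OTU41} attaches to the tree at the node subtending ((OTU41,OTU34),(OTU10,OTU59)).
The other lineage descending from that same node — the sister group — is (OTU10,OTU59); its 2 tips in alphabetical order are the answer.

OTU10, OTU59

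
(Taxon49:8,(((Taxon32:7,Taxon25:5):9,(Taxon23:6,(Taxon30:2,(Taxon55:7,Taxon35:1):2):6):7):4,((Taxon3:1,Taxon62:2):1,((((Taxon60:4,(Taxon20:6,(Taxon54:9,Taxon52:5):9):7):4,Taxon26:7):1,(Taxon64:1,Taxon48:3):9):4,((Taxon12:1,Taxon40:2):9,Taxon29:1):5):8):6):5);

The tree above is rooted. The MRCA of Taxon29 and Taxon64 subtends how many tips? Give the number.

The MRCA of Taxon29 and Taxon64 is the node subtending ((((Taxon60,(Taxon20,(Taxon54,Taxon52))),Taxon26),(Taxon64,Taxon48)),((Taxon12,Taxon40),Taxon29)).
That clade contains 10 terminal taxa: Taxon12, Taxon20, Taxon26, Taxon29, Taxon40, Taxon48, Taxon52, Taxon54, Taxon60, Taxon64.

10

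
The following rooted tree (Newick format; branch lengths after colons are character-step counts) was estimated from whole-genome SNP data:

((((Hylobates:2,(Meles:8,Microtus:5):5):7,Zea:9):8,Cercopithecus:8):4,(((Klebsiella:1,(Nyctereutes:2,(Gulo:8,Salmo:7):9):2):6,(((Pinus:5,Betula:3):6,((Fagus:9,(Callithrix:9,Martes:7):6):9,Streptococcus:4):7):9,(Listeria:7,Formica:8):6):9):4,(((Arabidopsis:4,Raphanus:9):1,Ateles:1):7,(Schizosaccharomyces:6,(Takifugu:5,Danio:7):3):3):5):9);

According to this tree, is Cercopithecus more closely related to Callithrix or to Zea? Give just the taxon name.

Zea

The MRCA of Cercopithecus and Zea subtends (((Hylobates,(Meles,Microtus)),Zea),Cercopithecus) (5 taxa).
The MRCA of Cercopithecus and Callithrix is the root, subtending the entire tree (23 taxa).
The first is nested inside the second, so Cercopithecus shares a more recent common ancestor with Zea.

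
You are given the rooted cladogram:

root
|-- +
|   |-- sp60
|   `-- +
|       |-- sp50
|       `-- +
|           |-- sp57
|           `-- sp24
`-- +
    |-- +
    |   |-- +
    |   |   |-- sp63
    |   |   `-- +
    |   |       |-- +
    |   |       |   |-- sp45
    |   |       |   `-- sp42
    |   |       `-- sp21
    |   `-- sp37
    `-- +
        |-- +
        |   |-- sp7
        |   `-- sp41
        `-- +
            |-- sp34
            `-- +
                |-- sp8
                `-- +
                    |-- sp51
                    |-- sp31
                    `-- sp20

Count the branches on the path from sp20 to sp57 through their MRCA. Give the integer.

10

The MRCA of sp20 and sp57 is the root of the tree.
From sp20 up to that node: 6 branches. From sp57 up to the same node: 4 branches. Total: 6 + 4 = 10.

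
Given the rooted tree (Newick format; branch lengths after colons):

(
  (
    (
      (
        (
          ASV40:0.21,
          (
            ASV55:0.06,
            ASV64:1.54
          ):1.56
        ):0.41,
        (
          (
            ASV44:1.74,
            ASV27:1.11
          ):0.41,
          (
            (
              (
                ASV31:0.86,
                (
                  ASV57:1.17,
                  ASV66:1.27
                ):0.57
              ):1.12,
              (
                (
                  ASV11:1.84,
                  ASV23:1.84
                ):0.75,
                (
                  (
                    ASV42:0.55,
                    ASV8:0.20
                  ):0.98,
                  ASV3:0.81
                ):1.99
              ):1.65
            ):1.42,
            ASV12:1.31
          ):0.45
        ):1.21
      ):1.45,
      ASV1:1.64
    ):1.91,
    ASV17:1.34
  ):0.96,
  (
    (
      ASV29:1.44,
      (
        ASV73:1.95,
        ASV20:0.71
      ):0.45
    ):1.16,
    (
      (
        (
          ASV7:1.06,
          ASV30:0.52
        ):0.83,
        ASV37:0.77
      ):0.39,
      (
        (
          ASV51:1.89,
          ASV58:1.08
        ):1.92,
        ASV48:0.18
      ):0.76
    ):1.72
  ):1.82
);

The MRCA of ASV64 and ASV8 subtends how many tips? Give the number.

The MRCA of ASV64 and ASV8 is the node subtending ((ASV40,(ASV55,ASV64)),((ASV44,ASV27),(((ASV31,(ASV57,ASV66)),((ASV11,ASV23),((ASV42,ASV8),ASV3))),ASV12))).
That clade contains 14 terminal taxa: ASV11, ASV12, ASV23, ASV27, ASV3, ASV31, ASV40, ASV42, ASV44, ASV55, ASV57, ASV64, ASV66, ASV8.

14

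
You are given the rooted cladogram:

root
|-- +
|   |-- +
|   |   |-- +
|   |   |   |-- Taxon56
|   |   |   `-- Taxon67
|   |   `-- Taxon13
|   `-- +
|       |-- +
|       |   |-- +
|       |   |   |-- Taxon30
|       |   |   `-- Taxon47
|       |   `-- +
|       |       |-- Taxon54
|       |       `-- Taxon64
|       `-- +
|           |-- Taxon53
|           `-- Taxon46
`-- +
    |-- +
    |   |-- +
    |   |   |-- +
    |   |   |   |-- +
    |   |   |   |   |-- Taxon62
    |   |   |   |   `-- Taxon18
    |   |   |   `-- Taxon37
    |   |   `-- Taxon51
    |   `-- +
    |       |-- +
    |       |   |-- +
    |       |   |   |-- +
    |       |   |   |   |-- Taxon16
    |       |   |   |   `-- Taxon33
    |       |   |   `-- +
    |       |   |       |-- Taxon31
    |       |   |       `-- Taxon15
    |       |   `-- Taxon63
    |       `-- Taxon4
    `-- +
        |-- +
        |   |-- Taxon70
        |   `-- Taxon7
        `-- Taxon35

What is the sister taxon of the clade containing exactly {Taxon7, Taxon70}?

Taxon35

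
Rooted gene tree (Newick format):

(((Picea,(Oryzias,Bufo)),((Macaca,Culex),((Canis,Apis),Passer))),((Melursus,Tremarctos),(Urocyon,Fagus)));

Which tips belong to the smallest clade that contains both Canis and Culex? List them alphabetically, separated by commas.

Apis, Canis, Culex, Macaca, Passer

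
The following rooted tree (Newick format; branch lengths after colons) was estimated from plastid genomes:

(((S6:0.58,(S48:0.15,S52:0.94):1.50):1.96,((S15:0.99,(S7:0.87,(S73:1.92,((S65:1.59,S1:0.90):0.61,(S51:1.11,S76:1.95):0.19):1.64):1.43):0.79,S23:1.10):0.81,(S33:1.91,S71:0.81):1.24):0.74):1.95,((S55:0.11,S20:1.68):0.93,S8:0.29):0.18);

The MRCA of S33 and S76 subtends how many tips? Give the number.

10

The MRCA of S33 and S76 is the node subtending ((S15,(S7,(S73,((S65,S1),(S51,S76)))),S23),(S33,S71)).
That clade contains 10 terminal taxa: S1, S15, S23, S33, S51, S65, S7, S71, S73, S76.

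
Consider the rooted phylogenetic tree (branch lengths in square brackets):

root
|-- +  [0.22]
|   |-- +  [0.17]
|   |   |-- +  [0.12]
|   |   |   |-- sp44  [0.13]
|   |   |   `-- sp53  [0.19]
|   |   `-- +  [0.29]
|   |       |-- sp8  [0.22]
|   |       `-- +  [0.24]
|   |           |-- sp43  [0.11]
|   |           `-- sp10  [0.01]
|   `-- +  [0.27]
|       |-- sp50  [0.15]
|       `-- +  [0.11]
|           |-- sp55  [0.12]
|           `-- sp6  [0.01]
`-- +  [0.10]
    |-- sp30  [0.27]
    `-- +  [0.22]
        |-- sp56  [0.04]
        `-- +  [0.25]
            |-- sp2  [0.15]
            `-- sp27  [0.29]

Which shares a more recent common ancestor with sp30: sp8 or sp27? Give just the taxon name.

sp27

The MRCA of sp30 and sp27 subtends (sp30,(sp56,(sp2,sp27))) (4 taxa).
The MRCA of sp30 and sp8 is the root, subtending the entire tree (12 taxa).
The first is nested inside the second, so sp30 shares a more recent common ancestor with sp27.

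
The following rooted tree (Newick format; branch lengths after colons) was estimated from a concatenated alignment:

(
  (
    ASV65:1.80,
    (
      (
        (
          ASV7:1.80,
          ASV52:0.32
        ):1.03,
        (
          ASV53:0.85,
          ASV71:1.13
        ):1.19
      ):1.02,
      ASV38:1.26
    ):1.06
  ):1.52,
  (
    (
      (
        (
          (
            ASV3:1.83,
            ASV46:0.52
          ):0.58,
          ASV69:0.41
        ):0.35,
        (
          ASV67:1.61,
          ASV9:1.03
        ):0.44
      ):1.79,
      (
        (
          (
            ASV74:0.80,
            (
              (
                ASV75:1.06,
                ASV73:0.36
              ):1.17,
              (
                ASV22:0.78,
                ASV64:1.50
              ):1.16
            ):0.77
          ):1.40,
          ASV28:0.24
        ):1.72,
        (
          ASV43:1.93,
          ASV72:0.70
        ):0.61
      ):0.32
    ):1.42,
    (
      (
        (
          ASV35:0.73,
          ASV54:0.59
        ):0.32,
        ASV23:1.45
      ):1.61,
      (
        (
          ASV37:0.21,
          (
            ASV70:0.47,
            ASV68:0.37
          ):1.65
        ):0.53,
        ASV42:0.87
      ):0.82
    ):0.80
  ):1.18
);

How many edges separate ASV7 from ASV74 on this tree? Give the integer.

11

The MRCA of ASV7 and ASV74 is the root of the tree.
From ASV7 up to that node: 5 branches. From ASV74 up to the same node: 6 branches. Total: 5 + 6 = 11.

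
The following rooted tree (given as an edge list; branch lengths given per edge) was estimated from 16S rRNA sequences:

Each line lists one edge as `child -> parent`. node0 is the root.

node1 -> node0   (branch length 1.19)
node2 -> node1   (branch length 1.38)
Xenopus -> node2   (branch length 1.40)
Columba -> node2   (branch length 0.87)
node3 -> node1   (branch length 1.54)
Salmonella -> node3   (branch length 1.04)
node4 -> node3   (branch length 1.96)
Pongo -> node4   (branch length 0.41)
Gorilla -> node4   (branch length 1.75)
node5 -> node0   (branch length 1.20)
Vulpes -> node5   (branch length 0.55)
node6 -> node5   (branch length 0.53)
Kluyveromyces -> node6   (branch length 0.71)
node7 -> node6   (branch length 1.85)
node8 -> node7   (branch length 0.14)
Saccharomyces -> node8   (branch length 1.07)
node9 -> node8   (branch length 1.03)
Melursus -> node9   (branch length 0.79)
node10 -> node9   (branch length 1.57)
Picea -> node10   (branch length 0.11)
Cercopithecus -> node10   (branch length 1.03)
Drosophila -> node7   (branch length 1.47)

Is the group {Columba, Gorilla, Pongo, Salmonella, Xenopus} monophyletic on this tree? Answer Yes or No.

The most recent common ancestor of these taxa subtends ((Xenopus,Columba),(Salmonella,(Pongo,Gorilla))).
That clade has exactly 5 tips — every listed taxon and nothing else — so the group is monophyletic.

Yes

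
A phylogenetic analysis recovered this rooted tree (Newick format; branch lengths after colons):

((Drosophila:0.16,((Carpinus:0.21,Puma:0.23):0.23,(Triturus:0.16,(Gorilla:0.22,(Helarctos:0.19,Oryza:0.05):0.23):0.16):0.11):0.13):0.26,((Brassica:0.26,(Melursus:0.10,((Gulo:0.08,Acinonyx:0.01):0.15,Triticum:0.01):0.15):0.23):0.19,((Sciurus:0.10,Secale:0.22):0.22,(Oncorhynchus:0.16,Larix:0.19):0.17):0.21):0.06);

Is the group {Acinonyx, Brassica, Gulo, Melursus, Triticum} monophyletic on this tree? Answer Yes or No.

Yes

The most recent common ancestor of these taxa subtends (Brassica,(Melursus,((Gulo,Acinonyx),Triticum))).
That clade has exactly 5 tips — every listed taxon and nothing else — so the group is monophyletic.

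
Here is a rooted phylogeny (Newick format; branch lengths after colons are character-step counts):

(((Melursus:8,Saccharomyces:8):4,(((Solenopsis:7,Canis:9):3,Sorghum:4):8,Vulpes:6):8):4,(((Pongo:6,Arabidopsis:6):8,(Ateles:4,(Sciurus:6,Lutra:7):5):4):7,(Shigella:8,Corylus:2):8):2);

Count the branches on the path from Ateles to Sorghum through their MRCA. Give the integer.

8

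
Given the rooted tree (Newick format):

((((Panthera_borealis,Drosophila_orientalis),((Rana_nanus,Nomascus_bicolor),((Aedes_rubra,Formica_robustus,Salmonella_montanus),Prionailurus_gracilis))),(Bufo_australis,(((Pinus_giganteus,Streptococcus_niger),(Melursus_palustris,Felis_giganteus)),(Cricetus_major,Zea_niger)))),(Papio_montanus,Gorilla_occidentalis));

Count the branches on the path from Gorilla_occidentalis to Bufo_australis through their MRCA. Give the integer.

The MRCA of Gorilla_occidentalis and Bufo_australis is the root of the tree.
From Gorilla_occidentalis up to that node: 2 branches. From Bufo_australis up to the same node: 3 branches. Total: 2 + 3 = 5.

5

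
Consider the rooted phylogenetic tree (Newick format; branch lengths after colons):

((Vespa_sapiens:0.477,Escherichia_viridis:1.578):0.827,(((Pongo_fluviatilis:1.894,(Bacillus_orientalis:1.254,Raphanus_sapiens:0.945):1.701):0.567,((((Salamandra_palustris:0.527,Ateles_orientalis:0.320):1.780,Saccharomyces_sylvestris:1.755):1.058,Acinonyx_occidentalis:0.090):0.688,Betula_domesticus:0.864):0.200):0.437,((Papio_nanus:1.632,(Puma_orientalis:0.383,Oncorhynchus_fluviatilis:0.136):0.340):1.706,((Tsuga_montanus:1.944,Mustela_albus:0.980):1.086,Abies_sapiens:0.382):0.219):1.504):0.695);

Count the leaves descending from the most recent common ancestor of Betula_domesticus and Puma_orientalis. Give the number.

The MRCA of Betula_domesticus and Puma_orientalis is the node subtending (((Pongo_fluviatilis,(Bacillus_orientalis,Raphanus_sapiens)),((((Salamandra_palustris,Ateles_orientalis),Saccharomyces_sylvestris),Acinonyx_occidentalis),Betula_domesticus)),((Papio_nanus,(Puma_orientalis,Oncorhynchus_fluviatilis)),((Tsuga_montanus,Mustela_albus),Abies_sapiens))).
That clade contains 14 terminal taxa: Abies_sapiens, Acinonyx_occidentalis, Ateles_orientalis, Bacillus_orientalis, Betula_domesticus, Mustela_albus, Oncorhynchus_fluviatilis, Papio_nanus, Pongo_fluviatilis, Puma_orientalis, Raphanus_sapiens, Saccharomyces_sylvestris, Salamandra_palustris, Tsuga_montanus.

14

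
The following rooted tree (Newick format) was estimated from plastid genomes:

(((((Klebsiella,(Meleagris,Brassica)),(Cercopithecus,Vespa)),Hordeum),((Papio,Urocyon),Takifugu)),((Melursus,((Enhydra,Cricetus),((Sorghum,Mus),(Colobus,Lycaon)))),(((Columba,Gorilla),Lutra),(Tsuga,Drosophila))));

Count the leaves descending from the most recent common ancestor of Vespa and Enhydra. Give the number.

The MRCA of Vespa and Enhydra is the root, so the clade is the entire tree.
That clade contains 21 terminal taxa: Brassica, Cercopithecus, Colobus, Columba, Cricetus, Drosophila, Enhydra, Gorilla, Hordeum, Klebsiella, Lutra, Lycaon, Meleagris, Melursus, Mus, Papio, Sorghum, Takifugu, Tsuga, Urocyon, Vespa.

21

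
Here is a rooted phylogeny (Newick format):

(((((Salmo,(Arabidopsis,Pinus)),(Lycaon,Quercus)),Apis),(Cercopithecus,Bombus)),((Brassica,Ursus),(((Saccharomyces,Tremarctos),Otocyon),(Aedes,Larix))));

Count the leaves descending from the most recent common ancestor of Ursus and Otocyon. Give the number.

7

The MRCA of Ursus and Otocyon is the node subtending ((Brassica,Ursus),(((Saccharomyces,Tremarctos),Otocyon),(Aedes,Larix))).
That clade contains 7 terminal taxa: Aedes, Brassica, Larix, Otocyon, Saccharomyces, Tremarctos, Ursus.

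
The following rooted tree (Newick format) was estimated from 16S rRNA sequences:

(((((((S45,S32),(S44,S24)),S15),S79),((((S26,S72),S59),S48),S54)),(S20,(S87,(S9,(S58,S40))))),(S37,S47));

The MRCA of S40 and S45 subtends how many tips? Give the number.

The MRCA of S40 and S45 is the node subtending ((((((S45,S32),(S44,S24)),S15),S79),((((S26,S72),S59),S48),S54)),(S20,(S87,(S9,(S58,S40))))).
That clade contains 16 terminal taxa: S15, S20, S24, S26, S32, S40, S44, S45, S48, S54, S58, S59, S72, S79, S87, S9.

16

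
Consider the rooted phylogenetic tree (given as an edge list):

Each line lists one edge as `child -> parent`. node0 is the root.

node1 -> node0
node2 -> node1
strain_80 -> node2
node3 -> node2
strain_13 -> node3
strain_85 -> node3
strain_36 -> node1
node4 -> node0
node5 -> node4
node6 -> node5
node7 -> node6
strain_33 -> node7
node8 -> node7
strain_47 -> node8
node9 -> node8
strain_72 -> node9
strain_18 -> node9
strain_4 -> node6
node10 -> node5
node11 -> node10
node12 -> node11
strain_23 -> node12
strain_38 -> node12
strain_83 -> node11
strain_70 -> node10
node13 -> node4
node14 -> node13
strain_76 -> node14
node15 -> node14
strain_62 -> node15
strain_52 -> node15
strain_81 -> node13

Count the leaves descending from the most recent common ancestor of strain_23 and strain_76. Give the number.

13

The MRCA of strain_23 and strain_76 is the node subtending ((((strain_33,(strain_47,(strain_72,strain_18))),strain_4),(((strain_23,strain_38),strain_83),strain_70)),((strain_76,(strain_62,strain_52)),strain_81)).
That clade contains 13 terminal taxa: strain_18, strain_23, strain_33, strain_38, strain_4, strain_47, strain_52, strain_62, strain_70, strain_72, strain_76, strain_81, strain_83.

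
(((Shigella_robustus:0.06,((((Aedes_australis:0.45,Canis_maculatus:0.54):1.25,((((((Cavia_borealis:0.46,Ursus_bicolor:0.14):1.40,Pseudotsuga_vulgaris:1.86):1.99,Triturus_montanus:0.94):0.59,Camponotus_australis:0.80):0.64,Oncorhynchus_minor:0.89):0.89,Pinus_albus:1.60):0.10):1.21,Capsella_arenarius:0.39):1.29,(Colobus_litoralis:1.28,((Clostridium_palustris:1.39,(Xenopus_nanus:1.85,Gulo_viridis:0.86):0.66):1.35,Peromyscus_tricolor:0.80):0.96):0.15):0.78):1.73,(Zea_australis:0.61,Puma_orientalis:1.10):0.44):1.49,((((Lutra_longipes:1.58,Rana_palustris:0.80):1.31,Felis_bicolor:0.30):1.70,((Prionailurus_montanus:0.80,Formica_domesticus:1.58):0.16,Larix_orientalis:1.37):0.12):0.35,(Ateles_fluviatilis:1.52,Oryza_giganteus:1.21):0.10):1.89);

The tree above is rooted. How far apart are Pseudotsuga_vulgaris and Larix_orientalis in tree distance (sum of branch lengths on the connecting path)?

The path runs Pseudotsuga_vulgaris → … → MRCA → … → Larix_orientalis; the MRCA is the root of the tree.
Branch lengths along that path: 1.86 + 1.99 + 0.59 + 0.64 + 0.89 + 0.10 + 1.21 + 1.29 + 0.78 + 1.73 + 1.49 + 1.89 + 0.35 + 0.12 + 1.37 = 16.30.

16.30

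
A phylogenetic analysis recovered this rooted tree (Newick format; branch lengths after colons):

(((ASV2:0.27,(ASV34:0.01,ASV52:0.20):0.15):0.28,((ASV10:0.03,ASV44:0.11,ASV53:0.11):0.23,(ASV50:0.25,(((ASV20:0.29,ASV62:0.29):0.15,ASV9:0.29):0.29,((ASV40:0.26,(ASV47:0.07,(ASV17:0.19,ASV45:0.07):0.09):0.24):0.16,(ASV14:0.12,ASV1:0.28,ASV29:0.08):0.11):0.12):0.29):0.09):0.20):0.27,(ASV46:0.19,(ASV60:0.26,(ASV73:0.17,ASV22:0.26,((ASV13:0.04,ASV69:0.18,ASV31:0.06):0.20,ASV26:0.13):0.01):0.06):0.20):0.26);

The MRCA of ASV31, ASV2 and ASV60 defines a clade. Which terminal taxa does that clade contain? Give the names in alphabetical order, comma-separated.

ASV1, ASV10, ASV13, ASV14, ASV17, ASV2, ASV20, ASV22, ASV26, ASV29, ASV31, ASV34, ASV40, ASV44, ASV45, ASV46, ASV47, ASV50, ASV52, ASV53, ASV60, ASV62, ASV69, ASV73, ASV9

Tracing ASV31: it sits inside (ASV13,ASV69,ASV31).
Tracing ASV2: it sits inside (ASV2,(ASV34,ASV52)).
Tracing ASV60: it sits inside (ASV60,(ASV73,ASV22,((ASV13,ASV69,ASV31),ASV26))).
The smallest clade enclosing all 3 is the whole tree (their MRCA is the root), so the answer is all 25 tips in alphabetical order.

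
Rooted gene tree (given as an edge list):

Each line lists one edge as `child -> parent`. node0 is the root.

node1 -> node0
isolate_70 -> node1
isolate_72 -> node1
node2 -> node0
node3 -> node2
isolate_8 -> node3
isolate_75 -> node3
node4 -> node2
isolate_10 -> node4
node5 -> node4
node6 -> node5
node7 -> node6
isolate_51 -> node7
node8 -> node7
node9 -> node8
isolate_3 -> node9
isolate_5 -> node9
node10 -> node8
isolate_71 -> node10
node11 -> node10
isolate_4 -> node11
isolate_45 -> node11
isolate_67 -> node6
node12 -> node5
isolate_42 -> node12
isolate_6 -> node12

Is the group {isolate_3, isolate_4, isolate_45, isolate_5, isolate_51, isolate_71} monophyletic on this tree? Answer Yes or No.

The most recent common ancestor of these taxa subtends (isolate_51,((isolate_3,isolate_5),(isolate_71,(isolate_4,isolate_45)))).
That clade has exactly 6 tips — every listed taxon and nothing else — so the group is monophyletic.

Yes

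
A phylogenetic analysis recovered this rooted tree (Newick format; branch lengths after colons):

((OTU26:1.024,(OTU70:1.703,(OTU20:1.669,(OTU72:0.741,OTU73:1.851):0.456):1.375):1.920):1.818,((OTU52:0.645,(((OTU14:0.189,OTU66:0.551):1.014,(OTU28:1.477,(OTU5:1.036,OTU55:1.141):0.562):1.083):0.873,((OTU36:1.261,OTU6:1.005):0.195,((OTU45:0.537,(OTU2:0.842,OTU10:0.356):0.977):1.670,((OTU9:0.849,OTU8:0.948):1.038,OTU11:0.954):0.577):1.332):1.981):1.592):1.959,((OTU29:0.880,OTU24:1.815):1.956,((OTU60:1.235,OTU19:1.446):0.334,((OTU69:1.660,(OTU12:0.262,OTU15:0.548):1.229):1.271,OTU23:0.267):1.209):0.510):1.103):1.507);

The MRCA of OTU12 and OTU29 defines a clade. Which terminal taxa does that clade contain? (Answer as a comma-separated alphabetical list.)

OTU12, OTU15, OTU19, OTU23, OTU24, OTU29, OTU60, OTU69

Tracing OTU12: it sits inside (OTU12,OTU15).
Tracing OTU29: it sits inside (OTU29,OTU24).
The smallest clade enclosing both is ((OTU29,OTU24),((OTU60,OTU19),((OTU69,(OTU12,OTU15)),OTU23))); the answer is its 8 terminal taxa in alphabetical order.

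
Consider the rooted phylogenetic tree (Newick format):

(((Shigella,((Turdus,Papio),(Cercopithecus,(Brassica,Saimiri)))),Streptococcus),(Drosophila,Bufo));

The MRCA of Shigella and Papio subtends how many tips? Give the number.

The MRCA of Shigella and Papio is the node subtending (Shigella,((Turdus,Papio),(Cercopithecus,(Brassica,Saimiri)))).
That clade contains 6 terminal taxa: Brassica, Cercopithecus, Papio, Saimiri, Shigella, Turdus.

6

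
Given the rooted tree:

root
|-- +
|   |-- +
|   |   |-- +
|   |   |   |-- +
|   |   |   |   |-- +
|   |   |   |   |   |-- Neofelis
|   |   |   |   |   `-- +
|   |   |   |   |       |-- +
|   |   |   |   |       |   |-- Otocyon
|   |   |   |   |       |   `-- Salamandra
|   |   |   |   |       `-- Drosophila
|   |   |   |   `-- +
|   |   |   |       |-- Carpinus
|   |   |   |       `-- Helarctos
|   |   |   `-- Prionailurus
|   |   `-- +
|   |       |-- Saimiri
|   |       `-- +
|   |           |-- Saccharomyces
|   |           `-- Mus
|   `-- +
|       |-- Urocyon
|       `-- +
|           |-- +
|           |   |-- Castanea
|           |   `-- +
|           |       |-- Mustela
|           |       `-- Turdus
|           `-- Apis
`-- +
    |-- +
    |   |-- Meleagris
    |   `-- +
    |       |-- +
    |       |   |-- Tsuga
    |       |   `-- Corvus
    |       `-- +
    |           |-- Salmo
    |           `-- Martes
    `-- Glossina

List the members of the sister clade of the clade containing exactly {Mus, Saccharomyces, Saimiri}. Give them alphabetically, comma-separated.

The clade containing exactly {Mus, Saccharomyces, Saimiri} attaches to the tree at the node subtending ((((Neofelis,((Otocyon,Salamandra),Drosophila)),(Carpinus,Helarctos)),Prionailurus),(Saimiri,(Saccharomyces,Mus))).
The other lineage descending from that same node — the sister group — is (((Neofelis,((Otocyon,Salamandra),Drosophila)),(Carpinus,Helarctos)),Prionailurus); its 7 tips in alphabetical order are the answer.

Carpinus, Drosophila, Helarctos, Neofelis, Otocyon, Prionailurus, Salamandra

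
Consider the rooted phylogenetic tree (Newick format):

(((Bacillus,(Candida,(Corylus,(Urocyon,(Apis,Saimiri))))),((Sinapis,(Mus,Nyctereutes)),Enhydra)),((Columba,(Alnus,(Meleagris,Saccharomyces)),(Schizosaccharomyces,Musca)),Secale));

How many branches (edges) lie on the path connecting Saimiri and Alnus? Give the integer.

The MRCA of Saimiri and Alnus is the root of the tree.
From Saimiri up to that node: 7 branches. From Alnus up to the same node: 4 branches. Total: 7 + 4 = 11.

11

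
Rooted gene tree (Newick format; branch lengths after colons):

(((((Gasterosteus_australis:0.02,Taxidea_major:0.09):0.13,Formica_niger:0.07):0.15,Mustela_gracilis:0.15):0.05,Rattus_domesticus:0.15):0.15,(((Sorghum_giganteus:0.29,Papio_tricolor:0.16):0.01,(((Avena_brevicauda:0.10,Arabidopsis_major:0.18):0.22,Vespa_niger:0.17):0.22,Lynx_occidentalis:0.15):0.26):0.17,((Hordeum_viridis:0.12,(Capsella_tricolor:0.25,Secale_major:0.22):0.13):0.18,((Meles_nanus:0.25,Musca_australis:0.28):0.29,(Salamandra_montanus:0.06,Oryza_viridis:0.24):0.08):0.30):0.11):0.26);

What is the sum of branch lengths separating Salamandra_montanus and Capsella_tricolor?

The path runs Salamandra_montanus → … → MRCA → … → Capsella_tricolor; the MRCA is the node subtending ((Hordeum_viridis,(Capsella_tricolor,Secale_major)),((Meles_nanus,Musca_australis),(Salamandra_montanus,Oryza_viridis))).
Branch lengths along that path: 0.06 + 0.08 + 0.30 + 0.18 + 0.13 + 0.25 = 1.00.

1.00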